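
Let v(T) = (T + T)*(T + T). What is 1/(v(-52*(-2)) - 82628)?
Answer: -1/39364 ≈ -2.5404e-5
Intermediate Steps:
v(T) = 4*T² (v(T) = (2*T)*(2*T) = 4*T²)
1/(v(-52*(-2)) - 82628) = 1/(4*(-52*(-2))² - 82628) = 1/(4*104² - 82628) = 1/(4*10816 - 82628) = 1/(43264 - 82628) = 1/(-39364) = -1/39364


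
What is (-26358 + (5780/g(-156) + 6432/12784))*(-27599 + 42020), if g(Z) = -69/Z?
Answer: -153128623560/799 ≈ -1.9165e+8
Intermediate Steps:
(-26358 + (5780/g(-156) + 6432/12784))*(-27599 + 42020) = (-26358 + (5780/((-69/(-156))) + 6432/12784))*(-27599 + 42020) = (-26358 + (5780/((-69*(-1/156))) + 6432*(1/12784)))*14421 = (-26358 + (5780/(23/52) + 402/799))*14421 = (-26358 + (5780*(52/23) + 402/799))*14421 = (-26358 + (300560/23 + 402/799))*14421 = (-26358 + 240156686/18377)*14421 = -244224280/18377*14421 = -153128623560/799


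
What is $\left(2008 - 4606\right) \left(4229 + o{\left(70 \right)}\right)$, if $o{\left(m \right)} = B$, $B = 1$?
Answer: $-10989540$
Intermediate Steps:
$o{\left(m \right)} = 1$
$\left(2008 - 4606\right) \left(4229 + o{\left(70 \right)}\right) = \left(2008 - 4606\right) \left(4229 + 1\right) = \left(-2598\right) 4230 = -10989540$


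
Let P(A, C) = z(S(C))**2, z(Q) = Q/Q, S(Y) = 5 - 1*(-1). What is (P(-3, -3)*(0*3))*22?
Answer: 0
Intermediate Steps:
S(Y) = 6 (S(Y) = 5 + 1 = 6)
z(Q) = 1
P(A, C) = 1 (P(A, C) = 1**2 = 1)
(P(-3, -3)*(0*3))*22 = (1*(0*3))*22 = (1*0)*22 = 0*22 = 0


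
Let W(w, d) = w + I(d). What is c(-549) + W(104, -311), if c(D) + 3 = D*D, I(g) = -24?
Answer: 301478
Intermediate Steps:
c(D) = -3 + D**2 (c(D) = -3 + D*D = -3 + D**2)
W(w, d) = -24 + w (W(w, d) = w - 24 = -24 + w)
c(-549) + W(104, -311) = (-3 + (-549)**2) + (-24 + 104) = (-3 + 301401) + 80 = 301398 + 80 = 301478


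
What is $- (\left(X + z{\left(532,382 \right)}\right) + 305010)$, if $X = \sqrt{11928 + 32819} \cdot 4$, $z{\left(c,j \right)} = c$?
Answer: $-305542 - 4 \sqrt{44747} \approx -3.0639 \cdot 10^{5}$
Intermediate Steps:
$X = 4 \sqrt{44747}$ ($X = \sqrt{44747} \cdot 4 = 4 \sqrt{44747} \approx 846.14$)
$- (\left(X + z{\left(532,382 \right)}\right) + 305010) = - (\left(4 \sqrt{44747} + 532\right) + 305010) = - (\left(532 + 4 \sqrt{44747}\right) + 305010) = - (305542 + 4 \sqrt{44747}) = -305542 - 4 \sqrt{44747}$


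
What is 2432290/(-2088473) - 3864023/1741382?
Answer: -12305453731659/3636829289686 ≈ -3.3836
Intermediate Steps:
2432290/(-2088473) - 3864023/1741382 = 2432290*(-1/2088473) - 3864023*1/1741382 = -2432290/2088473 - 3864023/1741382 = -12305453731659/3636829289686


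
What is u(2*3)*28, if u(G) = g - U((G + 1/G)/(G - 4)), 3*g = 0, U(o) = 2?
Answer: -56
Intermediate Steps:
g = 0 (g = (1/3)*0 = 0)
u(G) = -2 (u(G) = 0 - 1*2 = 0 - 2 = -2)
u(2*3)*28 = -2*28 = -56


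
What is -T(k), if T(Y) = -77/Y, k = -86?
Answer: -77/86 ≈ -0.89535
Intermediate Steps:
-T(k) = -(-77)/(-86) = -(-77)*(-1)/86 = -1*77/86 = -77/86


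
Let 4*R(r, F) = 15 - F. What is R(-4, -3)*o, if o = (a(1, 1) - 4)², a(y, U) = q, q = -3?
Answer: 441/2 ≈ 220.50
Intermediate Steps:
a(y, U) = -3
o = 49 (o = (-3 - 4)² = (-7)² = 49)
R(r, F) = 15/4 - F/4 (R(r, F) = (15 - F)/4 = 15/4 - F/4)
R(-4, -3)*o = (15/4 - ¼*(-3))*49 = (15/4 + ¾)*49 = (9/2)*49 = 441/2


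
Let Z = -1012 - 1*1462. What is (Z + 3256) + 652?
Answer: 1434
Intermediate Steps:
Z = -2474 (Z = -1012 - 1462 = -2474)
(Z + 3256) + 652 = (-2474 + 3256) + 652 = 782 + 652 = 1434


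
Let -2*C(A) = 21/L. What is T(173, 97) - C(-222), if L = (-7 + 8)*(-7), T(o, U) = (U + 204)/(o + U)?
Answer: -52/135 ≈ -0.38519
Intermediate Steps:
T(o, U) = (204 + U)/(U + o)
L = -7 (L = 1*(-7) = -7)
C(A) = 3/2 (C(A) = -21/(2*(-7)) = -21*(-1)/(2*7) = -½*(-3) = 3/2)
T(173, 97) - C(-222) = (204 + 97)/(97 + 173) - 1*3/2 = 301/270 - 3/2 = -52/135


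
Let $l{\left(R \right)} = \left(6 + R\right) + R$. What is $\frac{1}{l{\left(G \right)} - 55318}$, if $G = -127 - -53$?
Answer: $- \frac{1}{55460} \approx -1.8031 \cdot 10^{-5}$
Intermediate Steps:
$G = -74$ ($G = -127 + \left(-8 + 61\right) = -127 + 53 = -74$)
$l{\left(R \right)} = 6 + 2 R$
$\frac{1}{l{\left(G \right)} - 55318} = \frac{1}{\left(6 + 2 \left(-74\right)\right) - 55318} = \frac{1}{\left(6 - 148\right) - 55318} = \frac{1}{-142 - 55318} = \frac{1}{-55460} = - \frac{1}{55460}$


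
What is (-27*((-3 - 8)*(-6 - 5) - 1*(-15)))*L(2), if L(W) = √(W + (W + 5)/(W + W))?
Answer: -1836*√15 ≈ -7110.8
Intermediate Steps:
L(W) = √(W + (5 + W)/(2*W)) (L(W) = √(W + (5 + W)/((2*W))) = √(W + (5 + W)*(1/(2*W))) = √(W + (5 + W)/(2*W)))
(-27*((-3 - 8)*(-6 - 5) - 1*(-15)))*L(2) = (-27*((-3 - 8)*(-6 - 5) - 1*(-15)))*(√(2 + 4*2 + 10/2)/2) = (-27*(-11*(-11) + 15))*(√(2 + 8 + 10*(½))/2) = (-27*(121 + 15))*(√(2 + 8 + 5)/2) = (-27*136)*(√15/2) = -1836*√15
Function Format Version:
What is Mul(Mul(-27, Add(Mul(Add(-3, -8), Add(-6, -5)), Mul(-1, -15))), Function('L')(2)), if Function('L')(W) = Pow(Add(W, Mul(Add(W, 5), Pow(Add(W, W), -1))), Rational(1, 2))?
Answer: Mul(-1836, Pow(15, Rational(1, 2))) ≈ -7110.8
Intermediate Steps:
Function('L')(W) = Pow(Add(W, Mul(Rational(1, 2), Pow(W, -1), Add(5, W))), Rational(1, 2)) (Function('L')(W) = Pow(Add(W, Mul(Add(5, W), Pow(Mul(2, W), -1))), Rational(1, 2)) = Pow(Add(W, Mul(Add(5, W), Mul(Rational(1, 2), Pow(W, -1)))), Rational(1, 2)) = Pow(Add(W, Mul(Rational(1, 2), Pow(W, -1), Add(5, W))), Rational(1, 2)))
Mul(Mul(-27, Add(Mul(Add(-3, -8), Add(-6, -5)), Mul(-1, -15))), Function('L')(2)) = Mul(Mul(-27, Add(Mul(Add(-3, -8), Add(-6, -5)), Mul(-1, -15))), Mul(Rational(1, 2), Pow(Add(2, Mul(4, 2), Mul(10, Pow(2, -1))), Rational(1, 2)))) = Mul(Mul(-27, Add(Mul(-11, -11), 15)), Mul(Rational(1, 2), Pow(Add(2, 8, Mul(10, Rational(1, 2))), Rational(1, 2)))) = Mul(Mul(-27, Add(121, 15)), Mul(Rational(1, 2), Pow(Add(2, 8, 5), Rational(1, 2)))) = Mul(Mul(-27, 136), Mul(Rational(1, 2), Pow(15, Rational(1, 2)))) = Mul(-3672, Mul(Rational(1, 2), Pow(15, Rational(1, 2)))) = Mul(-1836, Pow(15, Rational(1, 2)))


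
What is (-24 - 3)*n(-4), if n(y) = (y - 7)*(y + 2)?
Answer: -594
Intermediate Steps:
n(y) = (-7 + y)*(2 + y)
(-24 - 3)*n(-4) = (-24 - 3)*(-14 + (-4)**2 - 5*(-4)) = -27*(-14 + 16 + 20) = -27*22 = -594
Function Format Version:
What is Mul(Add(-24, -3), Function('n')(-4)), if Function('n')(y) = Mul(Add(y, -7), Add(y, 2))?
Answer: -594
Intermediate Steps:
Function('n')(y) = Mul(Add(-7, y), Add(2, y))
Mul(Add(-24, -3), Function('n')(-4)) = Mul(Add(-24, -3), Add(-14, Pow(-4, 2), Mul(-5, -4))) = Mul(-27, Add(-14, 16, 20)) = Mul(-27, 22) = -594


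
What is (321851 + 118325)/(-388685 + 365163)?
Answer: -220088/11761 ≈ -18.713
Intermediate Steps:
(321851 + 118325)/(-388685 + 365163) = 440176/(-23522) = 440176*(-1/23522) = -220088/11761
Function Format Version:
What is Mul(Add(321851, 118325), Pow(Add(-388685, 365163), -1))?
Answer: Rational(-220088, 11761) ≈ -18.713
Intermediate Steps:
Mul(Add(321851, 118325), Pow(Add(-388685, 365163), -1)) = Mul(440176, Pow(-23522, -1)) = Mul(440176, Rational(-1, 23522)) = Rational(-220088, 11761)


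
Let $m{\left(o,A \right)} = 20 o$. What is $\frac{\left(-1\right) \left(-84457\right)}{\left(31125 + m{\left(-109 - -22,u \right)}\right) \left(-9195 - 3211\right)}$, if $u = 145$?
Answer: $- \frac{84457}{364550310} \approx -0.00023167$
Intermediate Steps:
$\frac{\left(-1\right) \left(-84457\right)}{\left(31125 + m{\left(-109 - -22,u \right)}\right) \left(-9195 - 3211\right)} = \frac{\left(-1\right) \left(-84457\right)}{\left(31125 + 20 \left(-109 - -22\right)\right) \left(-9195 - 3211\right)} = \frac{84457}{\left(31125 + 20 \left(-109 + 22\right)\right) \left(-12406\right)} = \frac{84457}{\left(31125 + 20 \left(-87\right)\right) \left(-12406\right)} = \frac{84457}{\left(31125 - 1740\right) \left(-12406\right)} = \frac{84457}{29385 \left(-12406\right)} = \frac{84457}{-364550310} = 84457 \left(- \frac{1}{364550310}\right) = - \frac{84457}{364550310}$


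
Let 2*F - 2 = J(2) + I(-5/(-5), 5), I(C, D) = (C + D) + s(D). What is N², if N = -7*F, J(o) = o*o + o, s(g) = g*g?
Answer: 74529/4 ≈ 18632.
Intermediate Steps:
s(g) = g²
J(o) = o + o² (J(o) = o² + o = o + o²)
I(C, D) = C + D + D² (I(C, D) = (C + D) + D² = C + D + D²)
F = 39/2 (F = 1 + (2*(1 + 2) + (-5/(-5) + 5 + 5²))/2 = 1 + (2*3 + (-5*(-⅕) + 5 + 25))/2 = 1 + (6 + (1 + 5 + 25))/2 = 1 + (6 + 31)/2 = 1 + (½)*37 = 1 + 37/2 = 39/2 ≈ 19.500)
N = -273/2 (N = -7*39/2 = -273/2 ≈ -136.50)
N² = (-273/2)² = 74529/4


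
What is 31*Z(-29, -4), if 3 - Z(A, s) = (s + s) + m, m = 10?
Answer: 31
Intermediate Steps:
Z(A, s) = -7 - 2*s (Z(A, s) = 3 - ((s + s) + 10) = 3 - (2*s + 10) = 3 - (10 + 2*s) = 3 + (-10 - 2*s) = -7 - 2*s)
31*Z(-29, -4) = 31*(-7 - 2*(-4)) = 31*(-7 + 8) = 31*1 = 31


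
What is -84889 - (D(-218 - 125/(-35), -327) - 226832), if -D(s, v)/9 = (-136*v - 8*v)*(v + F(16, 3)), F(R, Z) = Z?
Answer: -137166665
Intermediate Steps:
D(s, v) = 1296*v*(3 + v) (D(s, v) = -9*(-136*v - 8*v)*(v + 3) = -9*(-144*v)*(3 + v) = -(-1296)*v*(3 + v) = 1296*v*(3 + v))
-84889 - (D(-218 - 125/(-35), -327) - 226832) = -84889 - (1296*(-327)*(3 - 327) - 226832) = -84889 - (1296*(-327)*(-324) - 226832) = -84889 - (137308608 - 226832) = -84889 - 1*137081776 = -84889 - 137081776 = -137166665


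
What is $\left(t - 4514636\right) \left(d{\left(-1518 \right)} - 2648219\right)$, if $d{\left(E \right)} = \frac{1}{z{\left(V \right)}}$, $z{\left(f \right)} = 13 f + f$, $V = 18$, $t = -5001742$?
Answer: $\frac{1058461025706781}{42} \approx 2.5201 \cdot 10^{13}$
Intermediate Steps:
$z{\left(f \right)} = 14 f$
$d{\left(E \right)} = \frac{1}{252}$ ($d{\left(E \right)} = \frac{1}{14 \cdot 18} = \frac{1}{252}$)
$\left(t - 4514636\right) \left(d{\left(-1518 \right)} - 2648219\right) = \left(-5001742 - 4514636\right) \left(\frac{1}{252} - 2648219\right) = \left(-9516378\right) \left(- \frac{667351187}{252}\right) = \frac{1058461025706781}{42}$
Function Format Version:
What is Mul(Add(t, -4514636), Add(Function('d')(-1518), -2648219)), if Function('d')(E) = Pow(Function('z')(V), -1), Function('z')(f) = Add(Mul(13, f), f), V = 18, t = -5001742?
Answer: Rational(1058461025706781, 42) ≈ 2.5201e+13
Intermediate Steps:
Function('z')(f) = Mul(14, f)
Function('d')(E) = Rational(1, 252) (Function('d')(E) = Pow(Mul(14, 18), -1) = Pow(252, -1) = Rational(1, 252))
Mul(Add(t, -4514636), Add(Function('d')(-1518), -2648219)) = Mul(Add(-5001742, -4514636), Add(Rational(1, 252), -2648219)) = Mul(-9516378, Rational(-667351187, 252)) = Rational(1058461025706781, 42)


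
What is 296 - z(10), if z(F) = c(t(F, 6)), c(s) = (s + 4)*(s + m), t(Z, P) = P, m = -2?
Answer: 256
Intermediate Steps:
c(s) = (-2 + s)*(4 + s) (c(s) = (s + 4)*(s - 2) = (4 + s)*(-2 + s) = (-2 + s)*(4 + s))
z(F) = 40 (z(F) = -8 + 6² + 2*6 = -8 + 36 + 12 = 40)
296 - z(10) = 296 - 1*40 = 296 - 40 = 256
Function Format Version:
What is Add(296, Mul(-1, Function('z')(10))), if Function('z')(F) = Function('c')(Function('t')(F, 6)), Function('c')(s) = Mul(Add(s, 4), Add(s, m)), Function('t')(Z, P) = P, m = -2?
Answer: 256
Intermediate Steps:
Function('c')(s) = Mul(Add(-2, s), Add(4, s)) (Function('c')(s) = Mul(Add(s, 4), Add(s, -2)) = Mul(Add(4, s), Add(-2, s)) = Mul(Add(-2, s), Add(4, s)))
Function('z')(F) = 40 (Function('z')(F) = Add(-8, Pow(6, 2), Mul(2, 6)) = Add(-8, 36, 12) = 40)
Add(296, Mul(-1, Function('z')(10))) = Add(296, Mul(-1, 40)) = Add(296, -40) = 256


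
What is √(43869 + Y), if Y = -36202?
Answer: √7667 ≈ 87.561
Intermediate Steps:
√(43869 + Y) = √(43869 - 36202) = √7667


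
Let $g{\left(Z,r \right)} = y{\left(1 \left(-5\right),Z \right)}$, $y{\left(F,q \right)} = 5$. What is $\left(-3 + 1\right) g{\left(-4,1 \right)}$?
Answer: $-10$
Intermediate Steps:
$g{\left(Z,r \right)} = 5$
$\left(-3 + 1\right) g{\left(-4,1 \right)} = \left(-3 + 1\right) 5 = \left(-2\right) 5 = -10$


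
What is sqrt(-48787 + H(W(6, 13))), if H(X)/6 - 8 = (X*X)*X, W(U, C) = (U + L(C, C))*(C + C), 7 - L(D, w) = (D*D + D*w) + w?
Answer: I*sqrt(4072127807971) ≈ 2.018e+6*I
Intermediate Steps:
L(D, w) = 7 - w - D**2 - D*w (L(D, w) = 7 - ((D*D + D*w) + w) = 7 - ((D**2 + D*w) + w) = 7 - (w + D**2 + D*w) = 7 + (-w - D**2 - D*w) = 7 - w - D**2 - D*w)
W(U, C) = 2*C*(7 + U - C - 2*C**2) (W(U, C) = (U + (7 - C - C**2 - C*C))*(C + C) = (U + (7 - C - C**2 - C**2))*(2*C) = (U + (7 - C - 2*C**2))*(2*C) = (7 + U - C - 2*C**2)*(2*C) = 2*C*(7 + U - C - 2*C**2))
H(X) = 48 + 6*X**3 (H(X) = 48 + 6*((X*X)*X) = 48 + 6*(X**2*X) = 48 + 6*X**3)
sqrt(-48787 + H(W(6, 13))) = sqrt(-48787 + (48 + 6*(2*13*(7 + 6 - 1*13 - 2*13**2))**3)) = sqrt(-48787 + (48 + 6*(2*13*(7 + 6 - 13 - 2*169))**3)) = sqrt(-48787 + (48 + 6*(2*13*(7 + 6 - 13 - 338))**3)) = sqrt(-48787 + (48 + 6*(2*13*(-338))**3)) = sqrt(-48787 + (48 + 6*(-8788)**3)) = sqrt(-48787 + (48 + 6*(-678687959872))) = sqrt(-48787 + (48 - 4072127759232)) = sqrt(-48787 - 4072127759184) = sqrt(-4072127807971) = I*sqrt(4072127807971)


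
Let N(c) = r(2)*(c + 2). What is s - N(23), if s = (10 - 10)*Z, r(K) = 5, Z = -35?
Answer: -125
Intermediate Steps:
s = 0 (s = (10 - 10)*(-35) = 0*(-35) = 0)
N(c) = 10 + 5*c (N(c) = 5*(c + 2) = 5*(2 + c) = 10 + 5*c)
s - N(23) = 0 - (10 + 5*23) = 0 - (10 + 115) = 0 - 1*125 = 0 - 125 = -125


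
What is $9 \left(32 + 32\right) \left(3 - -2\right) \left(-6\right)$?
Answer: $-17280$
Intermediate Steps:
$9 \left(32 + 32\right) \left(3 - -2\right) \left(-6\right) = 9 \cdot 64 \left(3 + 2\right) \left(-6\right) = 576 \cdot 5 \left(-6\right) = 576 \left(-30\right) = -17280$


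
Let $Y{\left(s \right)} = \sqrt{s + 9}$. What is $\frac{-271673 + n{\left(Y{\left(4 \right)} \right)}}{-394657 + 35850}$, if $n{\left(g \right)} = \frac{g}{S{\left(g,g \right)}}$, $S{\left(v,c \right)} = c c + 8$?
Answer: $\frac{271673}{358807} - \frac{\sqrt{13}}{7534947} \approx 0.75716$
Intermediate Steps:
$S{\left(v,c \right)} = 8 + c^{2}$ ($S{\left(v,c \right)} = c^{2} + 8 = 8 + c^{2}$)
$Y{\left(s \right)} = \sqrt{9 + s}$
$n{\left(g \right)} = \frac{g}{8 + g^{2}}$
$\frac{-271673 + n{\left(Y{\left(4 \right)} \right)}}{-394657 + 35850} = \frac{-271673 + \frac{\sqrt{9 + 4}}{8 + \left(\sqrt{9 + 4}\right)^{2}}}{-394657 + 35850} = \frac{-271673 + \frac{\sqrt{13}}{8 + \left(\sqrt{13}\right)^{2}}}{-358807} = \left(-271673 + \frac{\sqrt{13}}{8 + 13}\right) \left(- \frac{1}{358807}\right) = \left(-271673 + \frac{\sqrt{13}}{21}\right) \left(- \frac{1}{358807}\right) = \frac{271673}{358807} - \frac{\sqrt{13}}{7534947}$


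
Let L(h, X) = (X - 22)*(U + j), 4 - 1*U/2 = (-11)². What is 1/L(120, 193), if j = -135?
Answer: -1/63099 ≈ -1.5848e-5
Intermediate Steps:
U = -234 (U = 8 - 2*(-11)² = 8 - 2*121 = 8 - 242 = -234)
L(h, X) = 8118 - 369*X (L(h, X) = (X - 22)*(-234 - 135) = (-22 + X)*(-369) = 8118 - 369*X)
1/L(120, 193) = 1/(8118 - 369*193) = 1/(8118 - 71217) = 1/(-63099) = -1/63099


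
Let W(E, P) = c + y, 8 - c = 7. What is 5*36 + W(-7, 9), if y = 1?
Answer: 182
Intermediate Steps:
c = 1 (c = 8 - 1*7 = 8 - 7 = 1)
W(E, P) = 2 (W(E, P) = 1 + 1 = 2)
5*36 + W(-7, 9) = 5*36 + 2 = 180 + 2 = 182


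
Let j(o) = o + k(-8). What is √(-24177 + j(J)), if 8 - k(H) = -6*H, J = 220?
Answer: I*√23997 ≈ 154.91*I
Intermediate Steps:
k(H) = 8 + 6*H (k(H) = 8 - (-6)*H = 8 + 6*H)
j(o) = -40 + o (j(o) = o + (8 + 6*(-8)) = o + (8 - 48) = o - 40 = -40 + o)
√(-24177 + j(J)) = √(-24177 + (-40 + 220)) = √(-24177 + 180) = √(-23997) = I*√23997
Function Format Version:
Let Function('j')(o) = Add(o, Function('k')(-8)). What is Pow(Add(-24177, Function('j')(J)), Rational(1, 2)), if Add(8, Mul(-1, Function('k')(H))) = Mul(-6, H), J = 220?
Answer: Mul(I, Pow(23997, Rational(1, 2))) ≈ Mul(154.91, I)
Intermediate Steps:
Function('k')(H) = Add(8, Mul(6, H)) (Function('k')(H) = Add(8, Mul(-1, Mul(-6, H))) = Add(8, Mul(6, H)))
Function('j')(o) = Add(-40, o) (Function('j')(o) = Add(o, Add(8, Mul(6, -8))) = Add(o, Add(8, -48)) = Add(o, -40) = Add(-40, o))
Pow(Add(-24177, Function('j')(J)), Rational(1, 2)) = Pow(Add(-24177, Add(-40, 220)), Rational(1, 2)) = Pow(Add(-24177, 180), Rational(1, 2)) = Pow(-23997, Rational(1, 2)) = Mul(I, Pow(23997, Rational(1, 2)))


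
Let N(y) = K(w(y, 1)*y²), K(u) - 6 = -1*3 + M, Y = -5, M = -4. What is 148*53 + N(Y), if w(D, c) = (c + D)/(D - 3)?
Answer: 7843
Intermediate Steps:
w(D, c) = (D + c)/(-3 + D)
K(u) = -1 (K(u) = 6 + (-1*3 - 4) = 6 + (-3 - 4) = 6 - 7 = -1)
N(y) = -1
148*53 + N(Y) = 148*53 - 1 = 7844 - 1 = 7843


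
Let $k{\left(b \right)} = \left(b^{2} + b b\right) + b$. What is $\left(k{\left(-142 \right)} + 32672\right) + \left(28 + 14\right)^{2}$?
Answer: $74622$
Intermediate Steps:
$k{\left(b \right)} = b + 2 b^{2}$ ($k{\left(b \right)} = \left(b^{2} + b^{2}\right) + b = 2 b^{2} + b = b + 2 b^{2}$)
$\left(k{\left(-142 \right)} + 32672\right) + \left(28 + 14\right)^{2} = \left(- 142 \left(1 + 2 \left(-142\right)\right) + 32672\right) + \left(28 + 14\right)^{2} = \left(- 142 \left(1 - 284\right) + 32672\right) + 42^{2} = \left(\left(-142\right) \left(-283\right) + 32672\right) + 1764 = \left(40186 + 32672\right) + 1764 = 72858 + 1764 = 74622$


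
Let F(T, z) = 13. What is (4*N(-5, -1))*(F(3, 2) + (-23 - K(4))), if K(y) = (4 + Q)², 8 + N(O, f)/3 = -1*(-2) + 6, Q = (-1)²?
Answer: 0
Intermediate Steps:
Q = 1
N(O, f) = 0 (N(O, f) = -24 + 3*(-1*(-2) + 6) = -24 + 3*(2 + 6) = -24 + 3*8 = -24 + 24 = 0)
K(y) = 25 (K(y) = (4 + 1)² = 5² = 25)
(4*N(-5, -1))*(F(3, 2) + (-23 - K(4))) = (4*0)*(13 + (-23 - 1*25)) = 0*(13 + (-23 - 25)) = 0*(13 - 48) = 0*(-35) = 0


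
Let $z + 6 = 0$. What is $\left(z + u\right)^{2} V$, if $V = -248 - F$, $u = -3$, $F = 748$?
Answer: $-80676$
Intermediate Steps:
$z = -6$ ($z = -6 + 0 = -6$)
$V = -996$ ($V = -248 - 748 = -996$)
$\left(z + u\right)^{2} V = \left(-6 - 3\right)^{2} \left(-996\right) = \left(-9\right)^{2} \left(-996\right) = 81 \left(-996\right) = -80676$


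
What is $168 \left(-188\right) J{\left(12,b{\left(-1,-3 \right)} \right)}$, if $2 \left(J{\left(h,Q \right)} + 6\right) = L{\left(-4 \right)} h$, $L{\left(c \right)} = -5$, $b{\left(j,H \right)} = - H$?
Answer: $1137024$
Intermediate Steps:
$J{\left(h,Q \right)} = -6 - \frac{5 h}{2}$ ($J{\left(h,Q \right)} = -6 + \frac{\left(-5\right) h}{2} = -6 - \frac{5 h}{2}$)
$168 \left(-188\right) J{\left(12,b{\left(-1,-3 \right)} \right)} = 168 \left(-188\right) \left(-6 - 30\right) = - 31584 \left(-6 - 30\right) = \left(-31584\right) \left(-36\right) = 1137024$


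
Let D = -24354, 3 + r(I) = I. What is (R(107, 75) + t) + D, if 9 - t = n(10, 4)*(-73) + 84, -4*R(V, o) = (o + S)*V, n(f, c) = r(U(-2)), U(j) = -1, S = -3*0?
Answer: -106909/4 ≈ -26727.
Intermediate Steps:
S = 0
r(I) = -3 + I
n(f, c) = -4 (n(f, c) = -3 - 1 = -4)
R(V, o) = -V*o/4 (R(V, o) = -(o + 0)*V/4 = -o*V/4 = -V*o/4)
t = -367 (t = 9 - (-4*(-73) + 84) = 9 - (292 + 84) = 9 - 1*376 = 9 - 376 = -367)
(R(107, 75) + t) + D = (-¼*107*75 - 367) - 24354 = (-8025/4 - 367) - 24354 = -9493/4 - 24354 = -106909/4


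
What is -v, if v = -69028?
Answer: 69028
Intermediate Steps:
-v = -1*(-69028) = 69028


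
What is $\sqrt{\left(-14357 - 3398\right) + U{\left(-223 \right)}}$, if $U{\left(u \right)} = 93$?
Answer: $i \sqrt{17662} \approx 132.9 i$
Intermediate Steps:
$\sqrt{\left(-14357 - 3398\right) + U{\left(-223 \right)}} = \sqrt{\left(-14357 - 3398\right) + 93} = \sqrt{-17755 + 93} = \sqrt{-17662} = i \sqrt{17662}$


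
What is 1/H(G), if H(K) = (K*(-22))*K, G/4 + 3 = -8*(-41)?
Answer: -1/37180000 ≈ -2.6896e-8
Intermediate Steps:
G = 1300 (G = -12 + 4*(-8*(-41)) = -12 + 4*328 = -12 + 1312 = 1300)
H(K) = -22*K² (H(K) = (-22*K)*K = -22*K²)
1/H(G) = 1/(-22*1300²) = 1/(-22*1690000) = 1/(-37180000) = -1/37180000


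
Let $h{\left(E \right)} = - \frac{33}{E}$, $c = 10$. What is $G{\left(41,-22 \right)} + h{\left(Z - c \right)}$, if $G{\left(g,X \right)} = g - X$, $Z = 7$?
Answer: $74$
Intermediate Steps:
$G{\left(41,-22 \right)} + h{\left(Z - c \right)} = \left(41 - -22\right) - \frac{33}{7 - 10} = \left(41 + 22\right) - \frac{33}{7 - 10} = 63 - \frac{33}{-3} = 63 - -11 = 63 + 11 = 74$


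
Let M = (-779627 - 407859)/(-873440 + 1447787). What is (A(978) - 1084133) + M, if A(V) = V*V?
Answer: -73316007689/574347 ≈ -1.2765e+5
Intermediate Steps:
M = -1187486/574347 ≈ -2.0675
A(V) = V²
(A(978) - 1084133) + M = (978² - 1084133) - 1187486/574347 = (956484 - 1084133) - 1187486/574347 = -127649 - 1187486/574347 = -73316007689/574347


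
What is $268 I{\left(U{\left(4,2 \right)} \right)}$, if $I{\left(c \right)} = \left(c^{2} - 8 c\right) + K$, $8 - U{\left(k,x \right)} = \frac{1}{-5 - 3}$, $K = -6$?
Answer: $- \frac{21373}{16} \approx -1335.8$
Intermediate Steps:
$U{\left(k,x \right)} = \frac{65}{8}$ ($U{\left(k,x \right)} = 8 - \frac{1}{-5 - 3} = 8 - \frac{1}{-8} = 8 - - \frac{1}{8} = 8 + \frac{1}{8} = \frac{65}{8}$)
$I{\left(c \right)} = -6 + c^{2} - 8 c$ ($I{\left(c \right)} = \left(c^{2} - 8 c\right) - 6 = -6 + c^{2} - 8 c$)
$268 I{\left(U{\left(4,2 \right)} \right)} = 268 \left(-6 + \left(\frac{65}{8}\right)^{2} - 65\right) = 268 \left(-6 + \frac{4225}{64} - 65\right) = 268 \left(- \frac{319}{64}\right) = - \frac{21373}{16}$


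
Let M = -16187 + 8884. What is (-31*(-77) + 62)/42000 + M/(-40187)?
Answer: 57877709/241122000 ≈ 0.24004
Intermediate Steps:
M = -7303
(-31*(-77) + 62)/42000 + M/(-40187) = (-31*(-77) + 62)/42000 - 7303/(-40187) = (2387 + 62)*(1/42000) - 7303*(-1/40187) = 2449*(1/42000) + 7303/40187 = 2449/42000 + 7303/40187 = 57877709/241122000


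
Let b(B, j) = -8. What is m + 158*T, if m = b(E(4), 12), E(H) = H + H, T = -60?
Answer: -9488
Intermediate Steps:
E(H) = 2*H
m = -8
m + 158*T = -8 + 158*(-60) = -8 - 9480 = -9488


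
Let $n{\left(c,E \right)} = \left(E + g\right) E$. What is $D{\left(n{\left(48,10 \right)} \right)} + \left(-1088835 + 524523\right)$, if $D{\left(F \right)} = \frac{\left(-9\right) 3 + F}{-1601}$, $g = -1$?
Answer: $- \frac{903463575}{1601} \approx -5.6431 \cdot 10^{5}$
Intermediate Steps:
$n{\left(c,E \right)} = E \left(-1 + E\right)$ ($n{\left(c,E \right)} = \left(E - 1\right) E = \left(-1 + E\right) E = E \left(-1 + E\right)$)
$D{\left(F \right)} = \frac{27}{1601} - \frac{F}{1601}$ ($D{\left(F \right)} = \left(-27 + F\right) \left(- \frac{1}{1601}\right) = \frac{27}{1601} - \frac{F}{1601}$)
$D{\left(n{\left(48,10 \right)} \right)} + \left(-1088835 + 524523\right) = \left(\frac{27}{1601} - \frac{10 \left(-1 + 10\right)}{1601}\right) + \left(-1088835 + 524523\right) = \left(\frac{27}{1601} - \frac{10 \cdot 9}{1601}\right) - 564312 = \left(\frac{27}{1601} - \frac{90}{1601}\right) - 564312 = - \frac{63}{1601} - 564312 = - \frac{903463575}{1601}$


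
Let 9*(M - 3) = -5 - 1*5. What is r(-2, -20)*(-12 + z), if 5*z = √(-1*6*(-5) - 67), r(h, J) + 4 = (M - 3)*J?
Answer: -656/3 + 164*I*√37/45 ≈ -218.67 + 22.168*I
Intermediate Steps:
M = 17/9 (M = 3 + (-5 - 1*5)/9 = 3 + (-5 - 5)/9 = 3 + (⅑)*(-10) = 3 - 10/9 = 17/9 ≈ 1.8889)
r(h, J) = -4 - 10*J/9 (r(h, J) = -4 + (17/9 - 3)*J = -4 - 10*J/9)
z = I*√37/5 (z = √(-1*6*(-5) - 67)/5 = √(-6*(-5) - 67)/5 = √(-1*(-30) - 67)/5 = √(30 - 67)/5 = √(-37)/5 = (I*√37)/5 = I*√37/5 ≈ 1.2166*I)
r(-2, -20)*(-12 + z) = (-4 - 10/9*(-20))*(-12 + I*√37/5) = (-4 + 200/9)*(-12 + I*√37/5) = 164*(-12 + I*√37/5)/9 = -656/3 + 164*I*√37/45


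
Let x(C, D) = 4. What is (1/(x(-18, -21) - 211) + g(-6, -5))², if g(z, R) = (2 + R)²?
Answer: 3467044/42849 ≈ 80.913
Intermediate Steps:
(1/(x(-18, -21) - 211) + g(-6, -5))² = (1/(4 - 211) + (2 - 5)²)² = (1/(-207) + (-3)²)² = (-1/207 + 9)² = (1862/207)² = 3467044/42849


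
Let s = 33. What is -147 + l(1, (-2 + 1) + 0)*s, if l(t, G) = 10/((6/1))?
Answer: -92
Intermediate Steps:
l(t, G) = 5/3 (l(t, G) = 10/((6*1)) = 10/6 = 10*(1/6) = 5/3)
-147 + l(1, (-2 + 1) + 0)*s = -147 + (5/3)*33 = -147 + 55 = -92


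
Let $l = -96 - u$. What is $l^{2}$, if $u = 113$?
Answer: $43681$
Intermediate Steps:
$l = -209$ ($l = -96 - 113 = -209$)
$l^{2} = \left(-209\right)^{2} = 43681$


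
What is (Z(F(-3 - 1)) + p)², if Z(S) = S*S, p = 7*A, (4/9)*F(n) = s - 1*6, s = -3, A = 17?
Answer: 71656225/256 ≈ 2.7991e+5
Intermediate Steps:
F(n) = -81/4 (F(n) = 9*(-3 - 1*6)/4 = 9*(-3 - 6)/4 = (9/4)*(-9) = -81/4)
p = 119 (p = 7*17 = 119)
Z(S) = S²
(Z(F(-3 - 1)) + p)² = ((-81/4)² + 119)² = (6561/16 + 119)² = (8465/16)² = 71656225/256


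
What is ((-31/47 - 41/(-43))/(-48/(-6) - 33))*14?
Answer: -8316/50525 ≈ -0.16459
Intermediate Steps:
((-31/47 - 41/(-43))/(-48/(-6) - 33))*14 = ((-31*1/47 - 41*(-1/43))/(-48*(-1/6) - 33))*14 = ((-31/47 + 41/43)/(8 - 33))*14 = ((594/2021)/(-25))*14 = ((594/2021)*(-1/25))*14 = -594/50525*14 = -8316/50525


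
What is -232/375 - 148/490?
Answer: -16918/18375 ≈ -0.92071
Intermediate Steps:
-232/375 - 148/490 = -232*1/375 - 148*1/490 = -232/375 - 74/245 = -16918/18375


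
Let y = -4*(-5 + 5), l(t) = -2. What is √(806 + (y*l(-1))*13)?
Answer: √806 ≈ 28.390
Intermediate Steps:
y = 0 (y = -4*0 = 0)
√(806 + (y*l(-1))*13) = √(806 + (0*(-2))*13) = √(806 + 0*13) = √(806 + 0) = √806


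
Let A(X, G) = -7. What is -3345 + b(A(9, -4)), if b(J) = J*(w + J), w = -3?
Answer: -3275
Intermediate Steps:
b(J) = J*(-3 + J)
-3345 + b(A(9, -4)) = -3345 - 7*(-3 - 7) = -3345 - 7*(-10) = -3345 + 70 = -3275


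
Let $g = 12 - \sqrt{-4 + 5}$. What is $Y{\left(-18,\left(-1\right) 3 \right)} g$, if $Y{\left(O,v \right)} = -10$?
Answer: $-110$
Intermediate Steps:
$g = 11$ ($g = 12 - \sqrt{1} = 12 - 1 = 11$)
$Y{\left(-18,\left(-1\right) 3 \right)} g = \left(-10\right) 11 = -110$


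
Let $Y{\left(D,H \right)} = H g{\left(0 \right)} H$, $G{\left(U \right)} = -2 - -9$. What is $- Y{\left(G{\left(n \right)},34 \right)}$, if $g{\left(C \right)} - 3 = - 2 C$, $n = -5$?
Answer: $-3468$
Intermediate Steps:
$g{\left(C \right)} = 3 - 2 C$
$G{\left(U \right)} = 7$ ($G{\left(U \right)} = -2 + 9 = 7$)
$Y{\left(D,H \right)} = 3 H^{2}$ ($Y{\left(D,H \right)} = H \left(3 - 0\right) H = H \left(3 + 0\right) H = H 3 H = 3 H H = 3 H^{2}$)
$- Y{\left(G{\left(n \right)},34 \right)} = - 3 \cdot 34^{2} = - 3 \cdot 1156 = \left(-1\right) 3468 = -3468$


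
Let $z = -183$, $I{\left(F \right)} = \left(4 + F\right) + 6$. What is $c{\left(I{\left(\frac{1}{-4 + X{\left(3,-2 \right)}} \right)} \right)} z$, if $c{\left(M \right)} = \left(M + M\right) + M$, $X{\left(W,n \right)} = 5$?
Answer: $-6039$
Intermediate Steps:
$I{\left(F \right)} = 10 + F$
$c{\left(M \right)} = 3 M$ ($c{\left(M \right)} = 2 M + M = 3 M$)
$c{\left(I{\left(\frac{1}{-4 + X{\left(3,-2 \right)}} \right)} \right)} z = 3 \left(10 + \frac{1}{-4 + 5}\right) \left(-183\right) = 3 \left(10 + 1^{-1}\right) \left(-183\right) = 3 \left(10 + 1\right) \left(-183\right) = 3 \cdot 11 \left(-183\right) = 33 \left(-183\right) = -6039$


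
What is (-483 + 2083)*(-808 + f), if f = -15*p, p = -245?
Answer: 4587200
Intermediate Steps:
f = 3675 (f = -15*(-245) = 3675)
(-483 + 2083)*(-808 + f) = (-483 + 2083)*(-808 + 3675) = 1600*2867 = 4587200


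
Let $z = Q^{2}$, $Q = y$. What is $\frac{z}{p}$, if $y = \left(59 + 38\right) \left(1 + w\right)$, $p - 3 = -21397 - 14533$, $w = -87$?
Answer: $- \frac{69588964}{35927} \approx -1937.0$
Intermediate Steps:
$p = -35927$ ($p = 3 - 35930 = -35927$)
$y = -8342$ ($y = \left(59 + 38\right) \left(1 - 87\right) = 97 \left(-86\right) = -8342$)
$Q = -8342$
$z = 69588964$ ($z = \left(-8342\right)^{2} = 69588964$)
$\frac{z}{p} = \frac{69588964}{-35927} = 69588964 \left(- \frac{1}{35927}\right) = - \frac{69588964}{35927}$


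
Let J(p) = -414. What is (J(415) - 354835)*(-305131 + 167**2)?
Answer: 98489943258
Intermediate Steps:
(J(415) - 354835)*(-305131 + 167**2) = (-414 - 354835)*(-305131 + 167**2) = -355249*(-305131 + 27889) = -355249*(-277242) = 98489943258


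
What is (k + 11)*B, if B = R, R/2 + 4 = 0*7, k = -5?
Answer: -48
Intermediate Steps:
R = -8 (R = -8 + 2*(0*7) = -8 + 2*0 = -8 + 0 = -8)
B = -8
(k + 11)*B = (-5 + 11)*(-8) = 6*(-8) = -48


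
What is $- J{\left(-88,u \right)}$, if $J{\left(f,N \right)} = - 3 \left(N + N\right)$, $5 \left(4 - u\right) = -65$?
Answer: $102$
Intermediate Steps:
$u = 17$ ($u = 4 - -13 = 4 + 13 = 17$)
$J{\left(f,N \right)} = - 6 N$ ($J{\left(f,N \right)} = - 3 \cdot 2 N = - 6 N$)
$- J{\left(-88,u \right)} = - \left(-6\right) 17 = \left(-1\right) \left(-102\right) = 102$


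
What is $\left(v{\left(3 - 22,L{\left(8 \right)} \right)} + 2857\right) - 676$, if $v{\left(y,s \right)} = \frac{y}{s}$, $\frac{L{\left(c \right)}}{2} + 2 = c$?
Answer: $\frac{26153}{12} \approx 2179.4$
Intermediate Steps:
$L{\left(c \right)} = -4 + 2 c$
$\left(v{\left(3 - 22,L{\left(8 \right)} \right)} + 2857\right) - 676 = \left(\frac{3 - 22}{-4 + 2 \cdot 8} + 2857\right) - 676 = \left(\frac{3 - 22}{-4 + 16} + 2857\right) - 676 = \left(- \frac{19}{12} + 2857\right) - 676 = \frac{34265}{12} - 676 = \frac{26153}{12}$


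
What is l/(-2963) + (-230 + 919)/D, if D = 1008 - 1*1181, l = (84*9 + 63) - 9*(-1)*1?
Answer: -2184751/512599 ≈ -4.2621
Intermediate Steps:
l = 828 (l = (756 + 63) + 9*1 = 819 + 9 = 828)
D = -173 (D = 1008 - 1181 = -173)
l/(-2963) + (-230 + 919)/D = 828/(-2963) + (-230 + 919)/(-173) = 828*(-1/2963) + 689*(-1/173) = -828/2963 - 689/173 = -2184751/512599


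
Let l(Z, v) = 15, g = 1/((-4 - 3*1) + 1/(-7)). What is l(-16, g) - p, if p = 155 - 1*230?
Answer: 90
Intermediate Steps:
g = -7/50 (g = 1/((-4 - 3) - ⅐) = 1/(-7 - ⅐) = 1/(-50/7) = -7/50 ≈ -0.14000)
p = -75 (p = 155 - 230 = -75)
l(-16, g) - p = 15 - 1*(-75) = 15 + 75 = 90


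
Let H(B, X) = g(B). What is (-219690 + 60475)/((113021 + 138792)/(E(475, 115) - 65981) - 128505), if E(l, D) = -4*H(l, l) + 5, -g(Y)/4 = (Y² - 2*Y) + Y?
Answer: 563051747160/454447914307 ≈ 1.2390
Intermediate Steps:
g(Y) = -4*Y² + 4*Y (g(Y) = -4*((Y² - 2*Y) + Y) = -4*(Y² - Y) = -4*Y² + 4*Y)
H(B, X) = 4*B*(1 - B)
E(l, D) = 5 - 16*l*(1 - l) (E(l, D) = -16*l*(1 - l) + 5 = 5 - 16*l*(1 - l))
(-219690 + 60475)/((113021 + 138792)/(E(475, 115) - 65981) - 128505) = (-219690 + 60475)/((113021 + 138792)/((5 + 16*475*(-1 + 475)) - 65981) - 128505) = -159215/(251813/((5 + 16*475*474) - 65981) - 128505) = -159215/(251813/((5 + 3602400) - 65981) - 128505) = -159215/(251813/(3602405 - 65981) - 128505) = -159215/(251813/3536424 - 128505) = -159215/(-454447914307/3536424) = -159215*(-3536424/454447914307) = 563051747160/454447914307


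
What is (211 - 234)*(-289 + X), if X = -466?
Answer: 17365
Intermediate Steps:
(211 - 234)*(-289 + X) = (211 - 234)*(-289 - 466) = -23*(-755) = 17365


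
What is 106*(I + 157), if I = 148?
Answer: 32330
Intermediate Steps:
106*(I + 157) = 106*(148 + 157) = 106*305 = 32330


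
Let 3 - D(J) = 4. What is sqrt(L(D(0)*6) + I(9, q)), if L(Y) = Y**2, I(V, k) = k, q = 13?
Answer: 7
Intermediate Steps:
D(J) = -1 (D(J) = 3 - 1*4 = 3 - 4 = -1)
sqrt(L(D(0)*6) + I(9, q)) = sqrt((-1*6)**2 + 13) = sqrt((-6)**2 + 13) = sqrt(36 + 13) = sqrt(49) = 7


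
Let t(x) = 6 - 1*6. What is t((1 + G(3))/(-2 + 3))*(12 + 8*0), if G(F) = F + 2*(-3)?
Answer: 0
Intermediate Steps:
G(F) = -6 + F (G(F) = F - 6 = -6 + F)
t(x) = 0 (t(x) = 6 - 6 = 0)
t((1 + G(3))/(-2 + 3))*(12 + 8*0) = 0*(12 + 8*0) = 0*(12 + 0) = 0*12 = 0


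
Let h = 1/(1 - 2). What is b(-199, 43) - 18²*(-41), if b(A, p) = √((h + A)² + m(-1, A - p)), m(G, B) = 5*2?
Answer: 13284 + √40010 ≈ 13484.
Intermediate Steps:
h = -1 (h = 1/(-1) = -1)
m(G, B) = 10
b(A, p) = √(10 + (-1 + A)²) (b(A, p) = √((-1 + A)² + 10) = √(10 + (-1 + A)²))
b(-199, 43) - 18²*(-41) = √(10 + (-1 - 199)²) - 18²*(-41) = √(10 + (-200)²) - 324*(-41) = √(10 + 40000) - 1*(-13284) = √40010 + 13284 = 13284 + √40010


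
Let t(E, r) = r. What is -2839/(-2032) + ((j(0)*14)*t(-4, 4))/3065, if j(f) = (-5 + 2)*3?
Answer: 7677407/6228080 ≈ 1.2327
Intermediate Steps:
j(f) = -9 (j(f) = -3*3 = -9)
-2839/(-2032) + ((j(0)*14)*t(-4, 4))/3065 = -2839/(-2032) + (-9*14*4)/3065 = -2839*(-1/2032) - 126*4*(1/3065) = 2839/2032 - 504*1/3065 = 2839/2032 - 504/3065 = 7677407/6228080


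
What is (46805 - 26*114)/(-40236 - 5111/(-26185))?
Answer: -1147976585/1053574549 ≈ -1.0896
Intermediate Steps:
(46805 - 26*114)/(-40236 - 5111/(-26185)) = (46805 - 2964)/(-40236 - 5111*(-1/26185)) = 43841/(-40236 + 5111/26185) = 43841/(-1053574549/26185) = 43841*(-26185/1053574549) = -1147976585/1053574549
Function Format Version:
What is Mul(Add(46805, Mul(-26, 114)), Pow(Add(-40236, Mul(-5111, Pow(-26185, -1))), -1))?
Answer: Rational(-1147976585, 1053574549) ≈ -1.0896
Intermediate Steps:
Mul(Add(46805, Mul(-26, 114)), Pow(Add(-40236, Mul(-5111, Pow(-26185, -1))), -1)) = Mul(Add(46805, -2964), Pow(Add(-40236, Mul(-5111, Rational(-1, 26185))), -1)) = Mul(43841, Pow(Add(-40236, Rational(5111, 26185)), -1)) = Mul(43841, Pow(Rational(-1053574549, 26185), -1)) = Mul(43841, Rational(-26185, 1053574549)) = Rational(-1147976585, 1053574549)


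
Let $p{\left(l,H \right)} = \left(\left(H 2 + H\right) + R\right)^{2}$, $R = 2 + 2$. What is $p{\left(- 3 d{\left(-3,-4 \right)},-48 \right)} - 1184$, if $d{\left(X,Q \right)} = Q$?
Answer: $18416$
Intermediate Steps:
$R = 4$
$p{\left(l,H \right)} = \left(4 + 3 H\right)^{2}$ ($p{\left(l,H \right)} = \left(\left(H 2 + H\right) + 4\right)^{2} = \left(\left(2 H + H\right) + 4\right)^{2} = \left(3 H + 4\right)^{2} = \left(4 + 3 H\right)^{2}$)
$p{\left(- 3 d{\left(-3,-4 \right)},-48 \right)} - 1184 = \left(4 + 3 \left(-48\right)\right)^{2} - 1184 = \left(4 - 144\right)^{2} - 1184 = \left(-140\right)^{2} - 1184 = 19600 - 1184 = 18416$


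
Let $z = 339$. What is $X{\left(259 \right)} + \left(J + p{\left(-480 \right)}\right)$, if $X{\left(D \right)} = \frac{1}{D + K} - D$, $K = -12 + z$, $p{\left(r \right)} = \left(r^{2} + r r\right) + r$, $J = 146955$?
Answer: $\frac{355711377}{586} \approx 6.0702 \cdot 10^{5}$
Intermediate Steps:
$p{\left(r \right)} = r + 2 r^{2}$ ($p{\left(r \right)} = \left(r^{2} + r^{2}\right) + r = 2 r^{2} + r = r + 2 r^{2}$)
$K = 327$ ($K = -12 + 339 = 327$)
$X{\left(D \right)} = \frac{1}{327 + D} - D$ ($X{\left(D \right)} = \frac{1}{D + 327} - D = \frac{1}{327 + D} - D$)
$X{\left(259 \right)} + \left(J + p{\left(-480 \right)}\right) = \frac{1 - 259^{2} - 84693}{327 + 259} - \left(-146955 + 480 \left(1 + 2 \left(-480\right)\right)\right) = \frac{1 - 67081 - 84693}{586} - \left(-146955 + 480 \left(1 - 960\right)\right) = \frac{1 - 67081 - 84693}{586} + \left(146955 - -460320\right) = \frac{1}{586} \left(-151773\right) + \left(146955 + 460320\right) = - \frac{151773}{586} + 607275 = \frac{355711377}{586}$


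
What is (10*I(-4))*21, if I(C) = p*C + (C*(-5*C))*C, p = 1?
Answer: 66360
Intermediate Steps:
I(C) = C - 5*C**3 (I(C) = 1*C + (C*(-5*C))*C = C + (-5*C**2)*C = C - 5*C**3)
(10*I(-4))*21 = (10*(-4 - 5*(-4)**3))*21 = (10*(-4 - 5*(-64)))*21 = (10*(-4 + 320))*21 = (10*316)*21 = 3160*21 = 66360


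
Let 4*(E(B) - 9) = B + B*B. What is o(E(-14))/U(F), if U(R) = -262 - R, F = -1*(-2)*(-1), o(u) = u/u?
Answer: -1/260 ≈ -0.0038462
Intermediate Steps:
E(B) = 9 + B/4 + B²/4 (E(B) = 9 + (B + B*B)/4 = 9 + (B + B²)/4 = 9 + (B/4 + B²/4) = 9 + B/4 + B²/4)
o(u) = 1
F = -2 (F = 2*(-1) = -2)
o(E(-14))/U(F) = 1/(-262 - 1*(-2)) = 1/(-262 + 2) = 1/(-260) = 1*(-1/260) = -1/260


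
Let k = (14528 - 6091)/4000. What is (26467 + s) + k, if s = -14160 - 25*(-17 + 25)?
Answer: 48436437/4000 ≈ 12109.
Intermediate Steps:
k = 8437/4000 (k = 8437*(1/4000) = 8437/4000 ≈ 2.1092)
s = -14360 (s = -14160 - 25*8 = -14160 - 200 = -14360)
(26467 + s) + k = (26467 - 14360) + 8437/4000 = 12107 + 8437/4000 = 48436437/4000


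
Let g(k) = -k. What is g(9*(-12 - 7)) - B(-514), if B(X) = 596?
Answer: -425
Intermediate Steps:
g(9*(-12 - 7)) - B(-514) = -9*(-12 - 7) - 1*596 = -9*(-19) - 596 = -1*(-171) - 596 = 171 - 596 = -425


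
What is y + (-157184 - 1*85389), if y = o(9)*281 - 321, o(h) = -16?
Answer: -247390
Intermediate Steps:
y = -4817 (y = -16*281 - 321 = -4496 - 321 = -4817)
y + (-157184 - 1*85389) = -4817 + (-157184 - 1*85389) = -4817 + (-157184 - 85389) = -4817 - 242573 = -247390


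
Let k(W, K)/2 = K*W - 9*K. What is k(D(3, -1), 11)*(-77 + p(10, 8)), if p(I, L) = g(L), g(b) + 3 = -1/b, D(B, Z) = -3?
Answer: 21153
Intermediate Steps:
k(W, K) = -18*K + 2*K*W (k(W, K) = 2*(K*W - 9*K) = 2*(-9*K + K*W) = -18*K + 2*K*W)
g(b) = -3 - 1/b
p(I, L) = -3 - 1/L
k(D(3, -1), 11)*(-77 + p(10, 8)) = (2*11*(-9 - 3))*(-77 + (-3 - 1/8)) = (2*11*(-12))*(-77 + (-3 - 1*⅛)) = -264*(-77 + (-3 - ⅛)) = -264*(-77 - 25/8) = -264*(-641/8) = 21153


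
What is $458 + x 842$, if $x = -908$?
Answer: $-764078$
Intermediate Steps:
$458 + x 842 = 458 - 764536 = -764078$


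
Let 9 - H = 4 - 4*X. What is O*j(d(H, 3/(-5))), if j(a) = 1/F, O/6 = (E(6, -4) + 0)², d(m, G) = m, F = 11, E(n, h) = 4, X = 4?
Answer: 96/11 ≈ 8.7273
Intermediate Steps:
H = 21 (H = 9 - (4 - 4*4) = 9 - (4 - 16) = 9 - 1*(-12) = 9 + 12 = 21)
O = 96 (O = 6*(4 + 0)² = 6*4² = 6*16 = 96)
j(a) = 1/11
O*j(d(H, 3/(-5))) = 96*(1/11) = 96/11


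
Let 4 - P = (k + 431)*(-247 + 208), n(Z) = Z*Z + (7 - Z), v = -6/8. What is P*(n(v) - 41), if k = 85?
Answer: -657934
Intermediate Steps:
v = -¾ (v = -6*⅛ = -¾ ≈ -0.75000)
n(Z) = 7 + Z² - Z (n(Z) = Z² + (7 - Z) = 7 + Z² - Z)
P = 20128 (P = 4 - (85 + 431)*(-247 + 208) = 4 - 516*(-39) = 4 - 1*(-20124) = 4 + 20124 = 20128)
P*(n(v) - 41) = 20128*((7 + (-¾)² - 1*(-¾)) - 41) = 20128*((7 + 9/16 + ¾) - 41) = 20128*(133/16 - 41) = 20128*(-523/16) = -657934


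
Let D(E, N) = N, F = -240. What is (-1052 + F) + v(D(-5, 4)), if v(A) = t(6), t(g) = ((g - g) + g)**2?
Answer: -1256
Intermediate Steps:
t(g) = g**2 (t(g) = (0 + g)**2 = g**2)
v(A) = 36 (v(A) = 6**2 = 36)
(-1052 + F) + v(D(-5, 4)) = (-1052 - 240) + 36 = -1292 + 36 = -1256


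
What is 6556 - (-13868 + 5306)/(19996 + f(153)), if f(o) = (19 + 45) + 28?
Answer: 21950915/3348 ≈ 6556.4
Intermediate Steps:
f(o) = 92 (f(o) = 64 + 28 = 92)
6556 - (-13868 + 5306)/(19996 + f(153)) = 6556 - (-13868 + 5306)/(19996 + 92) = 6556 - (-8562)/20088 = 6556 - 1*(-1427/3348) = 6556 + 1427/3348 = 21950915/3348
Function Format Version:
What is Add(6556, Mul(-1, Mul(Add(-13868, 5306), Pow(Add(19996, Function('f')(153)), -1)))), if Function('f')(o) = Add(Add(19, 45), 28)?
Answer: Rational(21950915, 3348) ≈ 6556.4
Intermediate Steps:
Function('f')(o) = 92 (Function('f')(o) = Add(64, 28) = 92)
Add(6556, Mul(-1, Mul(Add(-13868, 5306), Pow(Add(19996, Function('f')(153)), -1)))) = Add(6556, Mul(-1, Mul(Add(-13868, 5306), Pow(Add(19996, 92), -1)))) = Add(6556, Mul(-1, Mul(-8562, Pow(20088, -1)))) = Add(6556, Mul(-1, Mul(-8562, Rational(1, 20088)))) = Add(6556, Mul(-1, Rational(-1427, 3348))) = Add(6556, Rational(1427, 3348)) = Rational(21950915, 3348)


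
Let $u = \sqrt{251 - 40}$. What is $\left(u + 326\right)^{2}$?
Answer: $\left(326 + \sqrt{211}\right)^{2} \approx 1.1596 \cdot 10^{5}$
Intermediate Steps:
$u = \sqrt{211} \approx 14.526$
$\left(u + 326\right)^{2} = \left(\sqrt{211} + 326\right)^{2} = \left(326 + \sqrt{211}\right)^{2}$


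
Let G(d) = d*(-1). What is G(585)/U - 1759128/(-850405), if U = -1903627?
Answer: 3349221044181/1618853918935 ≈ 2.0689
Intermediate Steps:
G(d) = -d
G(585)/U - 1759128/(-850405) = -1*585/(-1903627) - 1759128/(-850405) = -585*(-1/1903627) - 1759128*(-1/850405) = 585/1903627 + 1759128/850405 = 3349221044181/1618853918935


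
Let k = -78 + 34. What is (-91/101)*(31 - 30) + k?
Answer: -4535/101 ≈ -44.901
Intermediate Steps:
k = -44
(-91/101)*(31 - 30) + k = (-91/101)*(31 - 30) - 44 = -91*1/101*1 - 44 = -91/101*1 - 44 = -91/101 - 44 = -4535/101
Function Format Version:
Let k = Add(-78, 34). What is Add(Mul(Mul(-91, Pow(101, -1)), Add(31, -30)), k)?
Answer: Rational(-4535, 101) ≈ -44.901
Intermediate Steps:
k = -44
Add(Mul(Mul(-91, Pow(101, -1)), Add(31, -30)), k) = Add(Mul(Mul(-91, Pow(101, -1)), Add(31, -30)), -44) = Add(Mul(Mul(-91, Rational(1, 101)), 1), -44) = Add(Mul(Rational(-91, 101), 1), -44) = Add(Rational(-91, 101), -44) = Rational(-4535, 101)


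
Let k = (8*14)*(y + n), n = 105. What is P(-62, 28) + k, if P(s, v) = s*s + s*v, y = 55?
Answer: 20028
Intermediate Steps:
P(s, v) = s² + s*v
k = 17920 (k = (8*14)*(55 + 105) = 112*160 = 17920)
P(-62, 28) + k = -62*(-62 + 28) + 17920 = -62*(-34) + 17920 = 2108 + 17920 = 20028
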